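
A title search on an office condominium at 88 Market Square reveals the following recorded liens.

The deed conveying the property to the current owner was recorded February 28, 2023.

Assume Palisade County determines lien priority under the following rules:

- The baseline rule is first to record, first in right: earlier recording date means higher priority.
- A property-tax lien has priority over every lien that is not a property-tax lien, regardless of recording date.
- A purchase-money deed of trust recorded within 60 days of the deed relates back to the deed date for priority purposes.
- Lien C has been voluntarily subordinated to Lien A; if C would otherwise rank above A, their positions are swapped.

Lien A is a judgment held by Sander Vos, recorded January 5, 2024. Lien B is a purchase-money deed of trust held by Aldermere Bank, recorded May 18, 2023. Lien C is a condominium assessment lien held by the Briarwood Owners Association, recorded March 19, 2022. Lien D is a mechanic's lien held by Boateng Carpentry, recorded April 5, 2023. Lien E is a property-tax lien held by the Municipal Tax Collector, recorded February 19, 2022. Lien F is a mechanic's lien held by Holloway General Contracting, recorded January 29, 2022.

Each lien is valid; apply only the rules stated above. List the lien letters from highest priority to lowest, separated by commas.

E, F, A, D, B, C

Adjusting effective dates: B missed the 60-day window (79 days after the deed), so its recording date stands.
As a property-tax lien, E is senior to every other lien.
Ordering the rest by effective date: F (January 29, 2022), C (March 19, 2022), D (April 5, 2023), B (May 18, 2023), A (January 5, 2024).
C is senior to A before the subordination, so the two trade places.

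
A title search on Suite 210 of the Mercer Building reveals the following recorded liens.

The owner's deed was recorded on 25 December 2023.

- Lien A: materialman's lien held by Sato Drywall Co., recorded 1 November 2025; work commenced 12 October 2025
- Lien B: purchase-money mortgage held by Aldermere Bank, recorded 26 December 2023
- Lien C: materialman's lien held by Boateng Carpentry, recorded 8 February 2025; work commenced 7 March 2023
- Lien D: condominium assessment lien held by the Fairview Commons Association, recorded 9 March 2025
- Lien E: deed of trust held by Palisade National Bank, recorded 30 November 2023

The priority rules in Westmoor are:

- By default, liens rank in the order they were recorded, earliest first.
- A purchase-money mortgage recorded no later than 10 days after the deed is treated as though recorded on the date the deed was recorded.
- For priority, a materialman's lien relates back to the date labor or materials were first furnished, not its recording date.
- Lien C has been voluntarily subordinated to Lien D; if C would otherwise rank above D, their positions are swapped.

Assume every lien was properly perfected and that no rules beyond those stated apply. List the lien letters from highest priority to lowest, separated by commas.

D, E, B, C, A

First, effective dates: A relates back to 12 October 2025 (work commenced); B was recorded within the 10-day window, so its effective date is the deed date 25 December 2023; C relates back to 7 March 2023 (work commenced).
Sorted by effective date: C (7 March 2023), E (30 November 2023), B (25 December 2023), D (9 March 2025), A (12 October 2025).
C is senior to D before the subordination, so the two trade places.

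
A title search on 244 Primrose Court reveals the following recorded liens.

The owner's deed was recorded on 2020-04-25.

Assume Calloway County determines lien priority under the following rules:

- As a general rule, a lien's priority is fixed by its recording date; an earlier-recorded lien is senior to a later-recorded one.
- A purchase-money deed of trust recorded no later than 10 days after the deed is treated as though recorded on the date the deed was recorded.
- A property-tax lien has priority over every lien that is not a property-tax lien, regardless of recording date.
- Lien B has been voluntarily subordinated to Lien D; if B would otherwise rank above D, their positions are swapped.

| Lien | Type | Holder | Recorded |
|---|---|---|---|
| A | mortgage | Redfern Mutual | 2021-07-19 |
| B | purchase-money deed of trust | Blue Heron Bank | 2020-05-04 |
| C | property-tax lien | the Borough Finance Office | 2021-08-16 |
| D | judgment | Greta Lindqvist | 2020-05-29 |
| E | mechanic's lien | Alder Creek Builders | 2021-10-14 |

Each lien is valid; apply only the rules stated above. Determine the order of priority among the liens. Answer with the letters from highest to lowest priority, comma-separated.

C, D, B, A, E

Adjusting effective dates: B's effective date is the deed date, 2020-04-25.
C is a property-tax lien and takes priority over every other lien.
Among the remaining liens, by effective date: B (2020-04-25), D (2020-05-29), A (2021-07-19), E (2021-10-14).
Because B would otherwise rank above D, the subordination swaps them.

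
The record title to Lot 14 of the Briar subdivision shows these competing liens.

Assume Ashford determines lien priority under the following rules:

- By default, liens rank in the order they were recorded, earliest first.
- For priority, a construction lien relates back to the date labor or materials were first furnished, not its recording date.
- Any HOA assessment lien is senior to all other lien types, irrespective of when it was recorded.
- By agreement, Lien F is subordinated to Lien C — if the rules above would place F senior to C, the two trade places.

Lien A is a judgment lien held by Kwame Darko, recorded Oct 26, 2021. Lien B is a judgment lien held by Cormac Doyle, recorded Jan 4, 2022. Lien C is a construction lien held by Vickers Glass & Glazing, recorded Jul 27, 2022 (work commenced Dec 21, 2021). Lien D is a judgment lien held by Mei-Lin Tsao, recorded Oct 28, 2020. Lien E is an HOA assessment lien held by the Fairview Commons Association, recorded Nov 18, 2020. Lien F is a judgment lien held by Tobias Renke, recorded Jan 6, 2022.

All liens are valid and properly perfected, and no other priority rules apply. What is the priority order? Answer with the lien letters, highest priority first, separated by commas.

E, D, A, C, B, F

Effective dates after the stated exceptions: C is treated as recorded Dec 21, 2021, the work-commencement date.
E is an HOA assessment lien, so it outranks all other liens regardless of date.
Ordering the rest by effective date: D (Oct 28, 2020), A (Oct 26, 2021), C (Dec 21, 2021), B (Jan 4, 2022), F (Jan 6, 2022).
F already ranks below C; the subordination has no effect.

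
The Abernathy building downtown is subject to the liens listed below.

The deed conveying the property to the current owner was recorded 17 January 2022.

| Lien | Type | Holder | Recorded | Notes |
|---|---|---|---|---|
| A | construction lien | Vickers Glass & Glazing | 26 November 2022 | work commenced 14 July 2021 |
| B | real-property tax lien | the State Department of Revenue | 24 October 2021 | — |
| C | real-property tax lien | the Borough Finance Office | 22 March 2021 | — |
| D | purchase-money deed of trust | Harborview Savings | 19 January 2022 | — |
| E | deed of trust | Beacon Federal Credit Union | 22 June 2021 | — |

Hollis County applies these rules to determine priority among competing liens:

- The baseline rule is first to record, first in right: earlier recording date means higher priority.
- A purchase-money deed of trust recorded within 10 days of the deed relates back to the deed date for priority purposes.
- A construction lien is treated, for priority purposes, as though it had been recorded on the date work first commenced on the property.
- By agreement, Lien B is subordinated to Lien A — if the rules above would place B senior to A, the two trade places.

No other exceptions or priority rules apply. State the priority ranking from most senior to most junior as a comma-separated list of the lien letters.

C, E, A, B, D

Adjusting effective dates: A's effective date is 14 July 2021, when work began; D's effective date is the deed date, 17 January 2022.
Sorted by effective date: C (22 March 2021), E (22 June 2021), A (14 July 2021), B (24 October 2021), D (17 January 2022).
B already ranks below A; the subordination has no effect.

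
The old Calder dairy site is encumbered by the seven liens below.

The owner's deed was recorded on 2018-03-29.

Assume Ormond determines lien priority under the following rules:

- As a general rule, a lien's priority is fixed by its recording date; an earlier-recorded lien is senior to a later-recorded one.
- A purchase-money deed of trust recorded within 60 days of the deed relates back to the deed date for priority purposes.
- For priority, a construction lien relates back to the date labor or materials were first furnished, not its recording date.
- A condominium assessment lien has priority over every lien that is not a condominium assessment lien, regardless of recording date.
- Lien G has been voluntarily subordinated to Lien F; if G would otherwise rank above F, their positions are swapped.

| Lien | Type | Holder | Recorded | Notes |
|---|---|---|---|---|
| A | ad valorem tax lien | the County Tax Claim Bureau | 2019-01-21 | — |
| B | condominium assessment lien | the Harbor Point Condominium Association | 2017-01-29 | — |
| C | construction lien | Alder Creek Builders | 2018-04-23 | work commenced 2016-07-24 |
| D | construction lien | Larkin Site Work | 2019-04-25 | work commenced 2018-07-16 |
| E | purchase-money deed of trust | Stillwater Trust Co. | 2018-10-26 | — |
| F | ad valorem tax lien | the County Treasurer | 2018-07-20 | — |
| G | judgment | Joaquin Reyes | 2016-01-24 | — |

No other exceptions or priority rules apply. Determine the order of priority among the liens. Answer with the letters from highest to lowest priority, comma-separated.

B, F, C, D, G, E, A

First, effective dates: C's effective date is 2016-07-24, when work began; D is treated as recorded 2018-07-16, the work-commencement date; E was recorded 211 days after the deed — beyond 60 days — so no relation-back applies.
As a condominium assessment lien, B is senior to every other lien.
The other liens, earliest effective date first: G (2016-01-24), C (2016-07-24), D (2018-07-16), F (2018-07-20), E (2018-10-26), A (2019-01-21).
Because G would otherwise rank above F, the subordination swaps them.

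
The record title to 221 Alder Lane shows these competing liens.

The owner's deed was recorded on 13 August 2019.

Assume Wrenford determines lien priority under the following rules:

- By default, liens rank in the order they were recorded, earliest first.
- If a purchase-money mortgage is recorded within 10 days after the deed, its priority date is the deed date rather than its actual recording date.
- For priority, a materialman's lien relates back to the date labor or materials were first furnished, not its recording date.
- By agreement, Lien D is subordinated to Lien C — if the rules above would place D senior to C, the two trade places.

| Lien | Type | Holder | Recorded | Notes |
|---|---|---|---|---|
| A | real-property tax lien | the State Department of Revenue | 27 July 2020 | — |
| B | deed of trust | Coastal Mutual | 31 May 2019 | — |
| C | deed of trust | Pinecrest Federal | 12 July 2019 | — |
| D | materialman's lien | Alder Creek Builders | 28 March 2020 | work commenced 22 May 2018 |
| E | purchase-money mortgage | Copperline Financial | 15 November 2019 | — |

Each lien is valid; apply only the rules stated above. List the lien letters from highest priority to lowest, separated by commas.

First, effective dates: D is treated as recorded 22 May 2018, the work-commencement date; E was recorded 94 days after the deed, outside the 10-day window, so it keeps its recording date.
By effective date, earliest first: D (22 May 2018), B (31 May 2019), C (12 July 2019), E (15 November 2019), A (27 July 2020).
D would otherwise be senior to C, so under the subordination agreement D and C exchange positions.

C, B, D, E, A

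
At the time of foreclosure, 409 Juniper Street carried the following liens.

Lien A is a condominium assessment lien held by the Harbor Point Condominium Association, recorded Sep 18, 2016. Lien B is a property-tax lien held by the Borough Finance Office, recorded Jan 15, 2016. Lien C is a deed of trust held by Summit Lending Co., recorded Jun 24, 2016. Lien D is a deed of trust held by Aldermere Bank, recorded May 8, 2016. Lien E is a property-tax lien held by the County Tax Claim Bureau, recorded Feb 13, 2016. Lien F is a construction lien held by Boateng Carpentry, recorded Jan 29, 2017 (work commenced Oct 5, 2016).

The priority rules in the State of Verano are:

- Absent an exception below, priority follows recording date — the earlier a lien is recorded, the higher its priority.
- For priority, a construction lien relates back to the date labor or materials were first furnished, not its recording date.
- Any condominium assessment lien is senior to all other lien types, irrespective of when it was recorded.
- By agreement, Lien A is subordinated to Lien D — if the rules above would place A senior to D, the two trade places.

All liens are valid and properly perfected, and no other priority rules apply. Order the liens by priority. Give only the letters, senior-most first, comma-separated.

D, B, E, A, C, F

Effective dates: F is treated as recorded Oct 5, 2016, the work-commencement date.
A is a condominium assessment lien and takes priority over every other lien.
The other liens, earliest effective date first: B (Jan 15, 2016), E (Feb 13, 2016), D (May 8, 2016), C (Jun 24, 2016), F (Oct 5, 2016).
The subordination applies — A was senior to D — so A and D swap.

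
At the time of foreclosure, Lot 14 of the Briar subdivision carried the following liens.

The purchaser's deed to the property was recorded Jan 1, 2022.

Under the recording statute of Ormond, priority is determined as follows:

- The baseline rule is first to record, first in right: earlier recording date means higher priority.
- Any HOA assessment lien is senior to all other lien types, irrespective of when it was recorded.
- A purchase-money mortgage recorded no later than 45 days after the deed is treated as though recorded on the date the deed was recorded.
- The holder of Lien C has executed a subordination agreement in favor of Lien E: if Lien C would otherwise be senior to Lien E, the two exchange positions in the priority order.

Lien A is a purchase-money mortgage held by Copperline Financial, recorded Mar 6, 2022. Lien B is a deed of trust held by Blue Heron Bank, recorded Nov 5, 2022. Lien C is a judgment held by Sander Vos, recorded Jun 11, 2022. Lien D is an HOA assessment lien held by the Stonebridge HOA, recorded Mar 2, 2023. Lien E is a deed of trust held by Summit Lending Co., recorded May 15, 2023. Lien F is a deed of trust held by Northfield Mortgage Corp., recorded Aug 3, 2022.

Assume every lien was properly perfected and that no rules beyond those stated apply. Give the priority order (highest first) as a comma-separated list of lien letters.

Effective dates after the stated exceptions: A was recorded 64 days after the deed, outside the 45-day window, so it keeps its recording date.
D, as an HOA assessment lien, has superpriority and ranks first.
Ordering the rest by effective date: A (Mar 6, 2022), C (Jun 11, 2022), F (Aug 3, 2022), B (Nov 5, 2022), E (May 15, 2023).
C is senior to E before the subordination, so the two trade places.

D, A, E, F, B, C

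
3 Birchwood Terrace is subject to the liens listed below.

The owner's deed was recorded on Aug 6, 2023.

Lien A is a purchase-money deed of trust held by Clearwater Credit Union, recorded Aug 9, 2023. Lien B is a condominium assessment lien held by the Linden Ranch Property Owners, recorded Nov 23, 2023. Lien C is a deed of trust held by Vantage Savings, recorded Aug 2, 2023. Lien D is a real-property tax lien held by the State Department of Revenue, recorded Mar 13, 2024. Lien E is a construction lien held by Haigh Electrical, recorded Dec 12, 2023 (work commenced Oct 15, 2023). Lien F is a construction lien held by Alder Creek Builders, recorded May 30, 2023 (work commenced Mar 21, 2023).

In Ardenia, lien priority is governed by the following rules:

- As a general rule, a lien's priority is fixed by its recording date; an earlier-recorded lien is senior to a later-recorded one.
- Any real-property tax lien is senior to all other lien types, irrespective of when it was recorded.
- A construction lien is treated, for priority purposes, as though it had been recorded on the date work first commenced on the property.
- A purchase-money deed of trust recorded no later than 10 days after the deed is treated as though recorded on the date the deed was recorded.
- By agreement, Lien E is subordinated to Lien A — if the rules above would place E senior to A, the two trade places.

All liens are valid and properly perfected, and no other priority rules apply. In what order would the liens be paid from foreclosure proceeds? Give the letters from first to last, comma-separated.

First, effective dates: A's effective date is the deed date, Aug 6, 2023; E's effective date is Oct 15, 2023, when work began; F's effective date is Mar 21, 2023, when work began.
D is a real-property tax lien, so it outranks all other liens regardless of date.
Among the remaining liens, by effective date: F (Mar 21, 2023), C (Aug 2, 2023), A (Aug 6, 2023), E (Oct 15, 2023), B (Nov 23, 2023).
E is already junior to A, so the subordination agreement changes nothing.

D, F, C, A, E, B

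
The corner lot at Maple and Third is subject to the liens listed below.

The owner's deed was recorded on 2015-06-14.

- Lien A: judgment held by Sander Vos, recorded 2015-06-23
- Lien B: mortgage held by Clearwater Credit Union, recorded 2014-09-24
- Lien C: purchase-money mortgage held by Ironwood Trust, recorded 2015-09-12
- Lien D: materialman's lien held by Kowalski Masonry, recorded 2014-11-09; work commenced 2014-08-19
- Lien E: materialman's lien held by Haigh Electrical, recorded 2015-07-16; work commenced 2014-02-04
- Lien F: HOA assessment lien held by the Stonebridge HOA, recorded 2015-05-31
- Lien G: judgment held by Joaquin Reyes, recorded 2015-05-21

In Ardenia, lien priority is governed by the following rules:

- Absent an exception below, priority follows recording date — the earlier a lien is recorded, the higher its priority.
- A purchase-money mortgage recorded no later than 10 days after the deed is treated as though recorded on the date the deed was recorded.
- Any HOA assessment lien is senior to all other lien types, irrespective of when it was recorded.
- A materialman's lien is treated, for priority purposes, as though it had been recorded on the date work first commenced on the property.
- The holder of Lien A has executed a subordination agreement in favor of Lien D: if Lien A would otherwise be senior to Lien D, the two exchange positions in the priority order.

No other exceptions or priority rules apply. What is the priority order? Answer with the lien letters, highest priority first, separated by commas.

Effective dates: C missed the 10-day window (90 days after the deed), so its recording date stands; D's effective date is 2014-08-19, when work began; E relates back to 2014-02-04 (work commenced).
F, as an HOA assessment lien, has superpriority and ranks first.
The other liens, earliest effective date first: E (2014-02-04), D (2014-08-19), B (2014-09-24), G (2015-05-21), A (2015-06-23), C (2015-09-12).
A already ranks below D; the subordination has no effect.

F, E, D, B, G, A, C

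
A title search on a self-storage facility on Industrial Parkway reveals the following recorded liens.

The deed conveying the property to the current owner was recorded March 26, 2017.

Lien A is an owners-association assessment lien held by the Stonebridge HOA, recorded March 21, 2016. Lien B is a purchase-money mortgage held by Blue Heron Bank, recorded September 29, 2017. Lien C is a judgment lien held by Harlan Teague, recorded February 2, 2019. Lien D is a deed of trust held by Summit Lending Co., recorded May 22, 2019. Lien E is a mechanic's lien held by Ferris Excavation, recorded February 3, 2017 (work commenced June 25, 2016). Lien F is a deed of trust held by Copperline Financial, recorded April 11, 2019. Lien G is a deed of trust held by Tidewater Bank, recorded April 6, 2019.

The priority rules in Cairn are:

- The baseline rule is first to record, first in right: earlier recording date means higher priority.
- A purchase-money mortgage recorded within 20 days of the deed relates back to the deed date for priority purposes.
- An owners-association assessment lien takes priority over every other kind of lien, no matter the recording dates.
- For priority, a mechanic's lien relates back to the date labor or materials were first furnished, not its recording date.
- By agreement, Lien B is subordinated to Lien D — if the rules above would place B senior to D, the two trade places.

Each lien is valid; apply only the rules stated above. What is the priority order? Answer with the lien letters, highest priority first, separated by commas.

A, E, D, C, G, F, B

Effective dates after the stated exceptions: B was recorded 187 days after the deed — beyond 20 days — so no relation-back applies; E is treated as recorded June 25, 2016, the work-commencement date.
A is an owners-association assessment lien, so it outranks all other liens regardless of date.
Ordering the rest by effective date: E (June 25, 2016), B (September 29, 2017), C (February 2, 2019), G (April 6, 2019), F (April 11, 2019), D (May 22, 2019).
B would otherwise be senior to D, so under the subordination agreement B and D exchange positions.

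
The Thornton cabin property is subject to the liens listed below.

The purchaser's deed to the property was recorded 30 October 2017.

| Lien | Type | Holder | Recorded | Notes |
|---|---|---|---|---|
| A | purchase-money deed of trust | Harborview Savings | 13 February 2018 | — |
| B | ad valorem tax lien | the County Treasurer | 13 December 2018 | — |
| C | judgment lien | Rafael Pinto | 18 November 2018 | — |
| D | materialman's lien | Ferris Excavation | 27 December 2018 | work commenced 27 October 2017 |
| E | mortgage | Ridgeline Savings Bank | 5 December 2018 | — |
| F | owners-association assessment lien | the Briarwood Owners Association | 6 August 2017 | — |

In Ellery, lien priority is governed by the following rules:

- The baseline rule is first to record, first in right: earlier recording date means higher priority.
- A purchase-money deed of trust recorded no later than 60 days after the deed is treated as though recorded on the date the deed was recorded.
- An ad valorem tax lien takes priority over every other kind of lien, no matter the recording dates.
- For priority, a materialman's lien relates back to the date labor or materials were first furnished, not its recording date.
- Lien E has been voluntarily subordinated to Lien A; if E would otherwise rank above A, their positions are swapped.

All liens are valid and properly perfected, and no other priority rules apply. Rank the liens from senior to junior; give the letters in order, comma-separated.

Effective dates: A was recorded 106 days after the deed — beyond 60 days — so no relation-back applies; D is treated as recorded 27 October 2017, the work-commencement date.
B, as an ad valorem tax lien, has superpriority and ranks first.
Among the remaining liens, by effective date: F (6 August 2017), D (27 October 2017), A (13 February 2018), C (18 November 2018), E (5 December 2018).
E already ranks below A; the subordination has no effect.

B, F, D, A, C, E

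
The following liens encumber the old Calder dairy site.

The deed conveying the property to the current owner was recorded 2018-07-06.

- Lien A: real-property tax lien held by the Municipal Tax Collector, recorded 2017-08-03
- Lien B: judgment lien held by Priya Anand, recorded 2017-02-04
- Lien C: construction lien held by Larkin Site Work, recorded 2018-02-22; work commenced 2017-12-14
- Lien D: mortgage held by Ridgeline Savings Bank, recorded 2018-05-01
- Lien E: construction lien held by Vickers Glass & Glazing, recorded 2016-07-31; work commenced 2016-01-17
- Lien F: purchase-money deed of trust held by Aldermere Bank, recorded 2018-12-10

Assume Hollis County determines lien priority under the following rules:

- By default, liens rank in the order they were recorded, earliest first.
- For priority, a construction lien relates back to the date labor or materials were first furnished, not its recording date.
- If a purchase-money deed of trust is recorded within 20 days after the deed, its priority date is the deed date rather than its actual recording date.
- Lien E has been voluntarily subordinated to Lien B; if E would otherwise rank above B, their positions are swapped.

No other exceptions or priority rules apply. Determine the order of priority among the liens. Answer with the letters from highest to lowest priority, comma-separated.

B, E, A, C, D, F

Effective dates after the stated exceptions: C is treated as recorded 2017-12-14, the work-commencement date; E's effective date is 2016-01-17, when work began; F missed the 20-day window (157 days after the deed), so its recording date stands.
By effective date, earliest first: E (2016-01-17), B (2017-02-04), A (2017-08-03), C (2017-12-14), D (2018-05-01), F (2018-12-10).
E is senior to B before the subordination, so the two trade places.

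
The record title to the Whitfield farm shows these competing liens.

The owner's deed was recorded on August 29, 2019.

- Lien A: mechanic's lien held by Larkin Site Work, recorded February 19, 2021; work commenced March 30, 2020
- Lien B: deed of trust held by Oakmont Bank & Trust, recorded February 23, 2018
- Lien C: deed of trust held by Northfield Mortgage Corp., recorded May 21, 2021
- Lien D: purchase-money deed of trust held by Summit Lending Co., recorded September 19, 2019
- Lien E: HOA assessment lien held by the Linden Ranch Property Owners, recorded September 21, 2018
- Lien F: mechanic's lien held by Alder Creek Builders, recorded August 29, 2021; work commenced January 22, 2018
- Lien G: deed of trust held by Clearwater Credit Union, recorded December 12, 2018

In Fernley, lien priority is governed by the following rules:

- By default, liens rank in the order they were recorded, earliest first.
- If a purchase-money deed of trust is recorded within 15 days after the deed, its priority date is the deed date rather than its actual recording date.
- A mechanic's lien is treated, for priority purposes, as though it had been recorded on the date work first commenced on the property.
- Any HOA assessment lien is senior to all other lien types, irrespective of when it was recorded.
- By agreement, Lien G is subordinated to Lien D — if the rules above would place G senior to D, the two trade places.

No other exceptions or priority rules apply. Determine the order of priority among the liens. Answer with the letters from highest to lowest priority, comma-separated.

E, F, B, D, G, A, C

Adjusting effective dates: A is treated as recorded March 30, 2020, the work-commencement date; D was recorded 21 days after the deed, outside the 15-day window, so it keeps its recording date; F is treated as recorded January 22, 2018, the work-commencement date.
As an HOA assessment lien, E is senior to every other lien.
The other liens, earliest effective date first: F (January 22, 2018), B (February 23, 2018), G (December 12, 2018), D (September 19, 2019), A (March 30, 2020), C (May 21, 2021).
G is senior to D before the subordination, so the two trade places.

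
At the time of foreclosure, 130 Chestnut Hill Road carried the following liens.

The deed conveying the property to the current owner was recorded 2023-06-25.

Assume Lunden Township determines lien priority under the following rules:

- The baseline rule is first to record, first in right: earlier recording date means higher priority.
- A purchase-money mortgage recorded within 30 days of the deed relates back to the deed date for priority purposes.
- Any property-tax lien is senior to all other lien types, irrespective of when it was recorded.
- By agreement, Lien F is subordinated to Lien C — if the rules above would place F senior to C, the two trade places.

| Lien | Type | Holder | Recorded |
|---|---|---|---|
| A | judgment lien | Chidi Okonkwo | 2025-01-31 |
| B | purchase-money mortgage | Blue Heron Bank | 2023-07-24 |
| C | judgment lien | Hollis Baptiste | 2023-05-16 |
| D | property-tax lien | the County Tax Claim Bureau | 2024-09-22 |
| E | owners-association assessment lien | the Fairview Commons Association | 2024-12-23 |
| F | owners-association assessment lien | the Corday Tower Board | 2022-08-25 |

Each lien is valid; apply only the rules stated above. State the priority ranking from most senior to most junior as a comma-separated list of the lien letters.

First, effective dates: B's effective date is the deed date, 2023-06-25.
As a property-tax lien, D is senior to every other lien.
Remaining liens by effective date: F (2022-08-25), C (2023-05-16), B (2023-06-25), E (2024-12-23), A (2025-01-31).
F would otherwise be senior to C, so under the subordination agreement F and C exchange positions.

D, C, F, B, E, A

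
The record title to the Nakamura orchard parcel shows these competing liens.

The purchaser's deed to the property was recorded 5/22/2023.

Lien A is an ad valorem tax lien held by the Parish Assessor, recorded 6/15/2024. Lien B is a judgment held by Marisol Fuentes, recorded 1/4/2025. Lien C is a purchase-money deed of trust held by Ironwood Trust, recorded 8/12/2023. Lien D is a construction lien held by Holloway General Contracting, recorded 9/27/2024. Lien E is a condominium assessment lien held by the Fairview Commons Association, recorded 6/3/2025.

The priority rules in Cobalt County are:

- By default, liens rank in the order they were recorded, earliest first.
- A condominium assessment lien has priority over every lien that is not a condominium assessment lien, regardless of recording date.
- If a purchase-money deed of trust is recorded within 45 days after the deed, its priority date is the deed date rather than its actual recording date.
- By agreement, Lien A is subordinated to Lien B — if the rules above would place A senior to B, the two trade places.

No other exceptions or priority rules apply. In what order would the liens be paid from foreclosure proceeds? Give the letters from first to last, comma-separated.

Effective dates after the stated exceptions: C was recorded 82 days after the deed, outside the 45-day window, so it keeps its recording date.
E is a condominium assessment lien and takes priority over every other lien.
The other liens, earliest effective date first: C (8/12/2023), A (6/15/2024), D (9/27/2024), B (1/4/2025).
The subordination applies — A was senior to B — so A and B swap.

E, C, B, D, A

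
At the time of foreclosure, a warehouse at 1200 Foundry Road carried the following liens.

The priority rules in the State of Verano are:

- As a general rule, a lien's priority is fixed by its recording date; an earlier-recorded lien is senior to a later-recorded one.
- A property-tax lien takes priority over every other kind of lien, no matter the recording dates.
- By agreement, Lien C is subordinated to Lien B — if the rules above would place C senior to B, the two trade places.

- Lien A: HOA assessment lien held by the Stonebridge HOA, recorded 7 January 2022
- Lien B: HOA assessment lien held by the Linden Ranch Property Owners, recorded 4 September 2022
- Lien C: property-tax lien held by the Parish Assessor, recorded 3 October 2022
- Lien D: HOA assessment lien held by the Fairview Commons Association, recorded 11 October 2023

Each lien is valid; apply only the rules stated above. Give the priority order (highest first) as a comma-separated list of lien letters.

B, A, C, D

C, as a property-tax lien, has superpriority and ranks first.
Among the remaining liens, by effective date: A (7 January 2022), B (4 September 2022), D (11 October 2023).
C would otherwise be senior to B, so under the subordination agreement C and B exchange positions.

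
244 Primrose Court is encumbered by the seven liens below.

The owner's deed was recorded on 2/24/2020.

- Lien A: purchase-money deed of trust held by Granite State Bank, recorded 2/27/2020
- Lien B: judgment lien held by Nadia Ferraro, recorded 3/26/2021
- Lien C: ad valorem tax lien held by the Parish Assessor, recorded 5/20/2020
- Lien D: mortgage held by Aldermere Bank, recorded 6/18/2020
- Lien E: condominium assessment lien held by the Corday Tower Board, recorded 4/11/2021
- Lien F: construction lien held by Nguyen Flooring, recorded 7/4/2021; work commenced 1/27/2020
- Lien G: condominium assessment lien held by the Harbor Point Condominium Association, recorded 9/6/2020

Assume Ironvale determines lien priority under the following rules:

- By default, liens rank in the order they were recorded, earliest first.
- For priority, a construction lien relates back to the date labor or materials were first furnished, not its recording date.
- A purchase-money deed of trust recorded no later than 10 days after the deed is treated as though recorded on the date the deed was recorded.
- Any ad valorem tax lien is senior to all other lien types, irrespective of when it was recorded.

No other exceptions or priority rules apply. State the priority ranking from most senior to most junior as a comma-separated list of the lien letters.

Adjusting effective dates: A was recorded within the 10-day window, so its effective date is the deed date 2/24/2020; F is treated as recorded 1/27/2020, the work-commencement date.
C is an ad valorem tax lien and takes priority over every other lien.
Remaining liens by effective date: F (1/27/2020), A (2/24/2020), D (6/18/2020), G (9/6/2020), B (3/26/2021), E (4/11/2021).

C, F, A, D, G, B, E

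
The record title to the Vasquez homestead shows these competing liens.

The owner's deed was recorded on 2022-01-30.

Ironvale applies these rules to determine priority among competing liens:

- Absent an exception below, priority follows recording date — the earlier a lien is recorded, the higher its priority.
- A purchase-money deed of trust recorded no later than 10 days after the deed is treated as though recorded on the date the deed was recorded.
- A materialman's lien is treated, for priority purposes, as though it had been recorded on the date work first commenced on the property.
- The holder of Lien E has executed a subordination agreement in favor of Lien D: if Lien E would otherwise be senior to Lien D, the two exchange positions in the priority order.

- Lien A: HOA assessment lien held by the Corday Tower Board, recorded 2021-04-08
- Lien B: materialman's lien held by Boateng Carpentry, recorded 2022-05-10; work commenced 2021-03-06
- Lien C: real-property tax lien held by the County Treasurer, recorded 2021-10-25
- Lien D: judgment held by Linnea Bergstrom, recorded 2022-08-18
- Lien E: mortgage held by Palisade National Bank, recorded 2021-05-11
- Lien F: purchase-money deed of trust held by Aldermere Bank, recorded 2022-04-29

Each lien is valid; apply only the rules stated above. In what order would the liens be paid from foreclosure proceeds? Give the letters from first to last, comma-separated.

B, A, D, C, F, E

Effective dates: B relates back to 2021-03-06 (work commenced); F was recorded 89 days after the deed, outside the 10-day window, so it keeps its recording date.
By effective date, earliest first: B (2021-03-06), A (2021-04-08), E (2021-05-11), C (2021-10-25), F (2022-04-29), D (2022-08-18).
E would otherwise be senior to D, so under the subordination agreement E and D exchange positions.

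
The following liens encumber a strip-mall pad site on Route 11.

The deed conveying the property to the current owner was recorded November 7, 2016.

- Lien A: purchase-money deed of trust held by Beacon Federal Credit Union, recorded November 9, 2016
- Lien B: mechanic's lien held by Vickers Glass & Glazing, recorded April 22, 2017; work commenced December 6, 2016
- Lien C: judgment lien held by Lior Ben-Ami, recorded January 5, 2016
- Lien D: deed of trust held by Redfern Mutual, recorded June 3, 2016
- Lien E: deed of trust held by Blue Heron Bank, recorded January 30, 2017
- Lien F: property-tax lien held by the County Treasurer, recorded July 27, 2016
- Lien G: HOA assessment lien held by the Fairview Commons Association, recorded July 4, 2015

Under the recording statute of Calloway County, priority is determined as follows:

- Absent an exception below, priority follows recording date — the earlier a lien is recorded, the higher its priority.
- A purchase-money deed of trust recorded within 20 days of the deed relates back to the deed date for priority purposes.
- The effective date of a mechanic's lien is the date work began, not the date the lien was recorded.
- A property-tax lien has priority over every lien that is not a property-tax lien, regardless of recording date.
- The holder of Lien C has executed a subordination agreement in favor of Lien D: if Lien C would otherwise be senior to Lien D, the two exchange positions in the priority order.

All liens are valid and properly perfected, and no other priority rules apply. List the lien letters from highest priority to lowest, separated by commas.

F, G, D, C, A, B, E

Effective dates after the stated exceptions: A relates back to the deed date November 7, 2016; B is treated as recorded December 6, 2016, the work-commencement date.
F, as a property-tax lien, has superpriority and ranks first.
Among the remaining liens, by effective date: G (July 4, 2015), C (January 5, 2016), D (June 3, 2016), A (November 7, 2016), B (December 6, 2016), E (January 30, 2017).
Because C would otherwise rank above D, the subordination swaps them.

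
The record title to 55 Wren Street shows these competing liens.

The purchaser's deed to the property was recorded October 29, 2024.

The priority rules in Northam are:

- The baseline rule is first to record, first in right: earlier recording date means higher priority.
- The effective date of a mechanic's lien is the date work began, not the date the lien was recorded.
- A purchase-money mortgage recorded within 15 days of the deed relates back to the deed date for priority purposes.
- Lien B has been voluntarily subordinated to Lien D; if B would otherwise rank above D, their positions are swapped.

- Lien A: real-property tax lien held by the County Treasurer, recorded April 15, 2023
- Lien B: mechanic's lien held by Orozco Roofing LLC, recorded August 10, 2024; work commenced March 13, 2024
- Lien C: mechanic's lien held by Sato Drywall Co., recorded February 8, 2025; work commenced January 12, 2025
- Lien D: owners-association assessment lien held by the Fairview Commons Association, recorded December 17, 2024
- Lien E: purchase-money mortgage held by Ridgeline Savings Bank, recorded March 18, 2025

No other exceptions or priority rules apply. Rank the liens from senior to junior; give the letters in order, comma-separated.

Adjusting effective dates: B is treated as recorded March 13, 2024, the work-commencement date; C is treated as recorded January 12, 2025, the work-commencement date; E was recorded 140 days after the deed — beyond 15 days — so no relation-back applies.
Sorted by effective date: A (April 15, 2023), B (March 13, 2024), D (December 17, 2024), C (January 12, 2025), E (March 18, 2025).
B is senior to D before the subordination, so the two trade places.

A, D, B, C, E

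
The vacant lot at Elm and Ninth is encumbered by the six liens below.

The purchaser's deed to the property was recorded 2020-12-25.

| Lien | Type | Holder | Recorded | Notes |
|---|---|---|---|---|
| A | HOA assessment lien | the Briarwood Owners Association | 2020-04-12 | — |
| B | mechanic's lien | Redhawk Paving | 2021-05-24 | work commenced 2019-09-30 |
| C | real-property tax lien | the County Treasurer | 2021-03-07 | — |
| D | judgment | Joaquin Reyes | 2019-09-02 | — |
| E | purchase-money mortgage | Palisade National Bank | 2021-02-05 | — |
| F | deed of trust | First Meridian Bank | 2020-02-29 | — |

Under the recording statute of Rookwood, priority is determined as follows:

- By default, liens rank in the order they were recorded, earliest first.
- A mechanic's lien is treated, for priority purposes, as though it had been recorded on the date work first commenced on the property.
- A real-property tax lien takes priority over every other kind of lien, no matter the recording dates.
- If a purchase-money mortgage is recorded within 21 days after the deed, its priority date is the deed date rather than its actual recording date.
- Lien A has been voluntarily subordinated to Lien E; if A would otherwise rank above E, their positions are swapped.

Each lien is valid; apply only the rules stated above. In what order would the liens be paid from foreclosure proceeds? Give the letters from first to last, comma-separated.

Adjusting effective dates: B is treated as recorded 2019-09-30, the work-commencement date; E was recorded 42 days after the deed, outside the 21-day window, so it keeps its recording date.
As a real-property tax lien, C is senior to every other lien.
Among the remaining liens, by effective date: D (2019-09-02), B (2019-09-30), F (2020-02-29), A (2020-04-12), E (2021-02-05).
A would otherwise be senior to E, so under the subordination agreement A and E exchange positions.

C, D, B, F, E, A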